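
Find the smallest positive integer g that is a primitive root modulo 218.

11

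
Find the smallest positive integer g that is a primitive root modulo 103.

5

φ(103) = 103 − 1 = 102 = 2 · 3 · 17.
g is a primitive root iff g^(102/q) ≢ 1 (mod 103) for each prime q ∈ {2, 3, 17}.
g = 2: 2^51 ≡ 1 — hits 1, so not a primitive root.
g = 3: 3^51 ≡ 102; 3^34 ≡ 1 — hits 1, so not a primitive root.
g = 4: 4^51 ≡ 1 — hits 1, so not a primitive root.
g = 5: 5^51 ≡ 102; 5^34 ≡ 56; 5^6 ≡ 72 — none is 1, so 5 is a primitive root.
Hence the least primitive root of 103 is 5.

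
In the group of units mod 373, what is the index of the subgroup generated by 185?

3

The order of 185 must divide φ(373) = 373 − 1 = 372 = 2^2 · 3 · 31.
Divisors of 372: 1, 2, 3, 4, 6, 12, 31, 62, 93, 124, 186, 372.
Compute 185^d (mod 373) for the divisors d until we hit 1:
185^1 ≡ 185 (mod 373)
185^2 ≡ 282 (mod 373)
185^3 ≡ 323 (mod 373)
185^4 ≡ 75 (mod 373)
185^6 ≡ 262 (mod 373)
185^12 ≡ 12 (mod 373)
185^31 ≡ 104 (mod 373)
185^62 ≡ 372 (mod 373)
185^93 ≡ 269 (mod 373)
185^124 ≡ 1 (mod 373) ✓
So ord_373(185) = 124, hence |⟨185⟩| = 124.
The index is φ(373) / ord(185) = 372 / 124 = 3.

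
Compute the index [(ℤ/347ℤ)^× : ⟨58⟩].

ord(58) | φ(347) = 347 − 1 = 346 = 2 · 173.
Divisors of 346: 1, 2, 173, 346.
Check 58^d mod 347 for each divisor in increasing order:
58^1 ≡ 58 (mod 347)
58^2 ≡ 241 (mod 347)
58^173 ≡ 346 (mod 347)
58^346 ≡ 1 (mod 347) ✓
Thus |⟨58⟩| = ord(58) = 346.
[(Z/347Z)^× : ⟨58⟩] = 346/346 = 1.

1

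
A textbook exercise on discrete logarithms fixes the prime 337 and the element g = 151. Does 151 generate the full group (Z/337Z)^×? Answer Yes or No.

Yes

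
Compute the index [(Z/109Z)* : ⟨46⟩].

18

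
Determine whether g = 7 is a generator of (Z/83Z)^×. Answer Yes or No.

No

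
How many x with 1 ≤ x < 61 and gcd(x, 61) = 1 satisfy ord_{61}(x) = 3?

φ(61) = 61 − 1 = 60 = 2^2 · 3 · 5.
(Z/61Z)^× is cyclic (|G| = 60); a cyclic group of order m has exactly φ(d) elements of each order d | m, and none otherwise.
3 | 60, and φ(3) = 3 − 1 = 2.

2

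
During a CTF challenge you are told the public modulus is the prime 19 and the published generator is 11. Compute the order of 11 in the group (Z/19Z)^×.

3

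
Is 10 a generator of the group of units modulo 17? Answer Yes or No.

Yes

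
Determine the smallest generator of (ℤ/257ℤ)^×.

3

φ(257) = 257 − 1 = 256 = 2^8.
g is a primitive root iff g^(256/q) ≢ 1 (mod 257) for each prime q ∈ {2}.
g = 2: 2^128 ≡ 1 — hits 1, so not a primitive root.
g = 3: 3^128 ≡ 256 — none is 1, so 3 is a primitive root.
The smallest primitive root modulo 257 is 3.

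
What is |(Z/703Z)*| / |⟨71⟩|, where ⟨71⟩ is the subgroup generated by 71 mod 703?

36

The order of 71 must divide φ(703) = φ(19·37) = (19−1)·(37−1) = 18·36 = 648 = 2^3 · 3^4.
Divisors of 648: 1, 2, 3, 4, 6, 8, 9, 12, 18, 24, 27, 36, 54, 72, 81, 108, 162, 216, 324, 648.
Evaluate successive powers at the divisors of 648:
71^1 ≡ 71 (mod 703)
71^2 ≡ 120 (mod 703)
71^3 ≡ 84 (mod 703)
71^4 ≡ 340 (mod 703)
71^6 ≡ 26 (mod 703)
71^8 ≡ 308 (mod 703)
71^9 ≡ 75 (mod 703)
71^12 ≡ 676 (mod 703)
71^18 ≡ 1 (mod 703) ✓
Thus |⟨71⟩| = ord(71) = 18.
The index is φ(703) / ord(71) = 648 / 18 = 36.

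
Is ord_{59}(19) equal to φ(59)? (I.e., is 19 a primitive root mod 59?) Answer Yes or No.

No

φ(59) = 59 − 1 = 58 = 2 · 29.
Test 19^(58/q) mod 59 for each prime factor q of 58:
19^29 ≡ 1 (mod 59)  [q = 2: ≡ 1 ✗]
19^2 ≡ 7 (mod 59)  [q = 29: ≢ 1 ✓]
Since 19^29 ≡ 1, the order of 19 divides 29 < 58, so 19 is not a primitive root.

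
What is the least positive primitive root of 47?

5

φ(47) = 47 − 1 = 46 = 2 · 23.
Test candidates g = 2, 3, … against the prime factors q ∈ {2, 23} of φ(47): g is a generator iff g^(46/q) ≢ 1 for every such q.
g = 2: 2^23 ≡ 1 — hits 1, so not a primitive root.
g = 3: 3^23 ≡ 1 — hits 1, so not a primitive root.
g = 4: 4^23 ≡ 1 — hits 1, so not a primitive root.
g = 5: 5^23 ≡ 46; 5^2 ≡ 25 — none is 1, so 5 is a primitive root.
Hence the least primitive root of 47 is 5.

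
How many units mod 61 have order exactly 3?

2

φ(61) = 61 − 1 = 60 = 2^2 · 3 · 5.
(Z/61Z)^× is cyclic (|G| = 60); a cyclic group of order m has exactly φ(d) elements of each order d | m, and none otherwise.
3 | 60, and φ(3) = 3 − 1 = 2.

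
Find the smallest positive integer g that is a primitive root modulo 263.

φ(263) = 263 − 1 = 262 = 2 · 131.
Test candidates g = 2, 3, … against the prime factors q ∈ {2, 131} of φ(263): g is a generator iff g^(262/q) ≢ 1 for every such q.
g = 2: 2^131 ≡ 1 — hits 1, so not a primitive root.
g = 3: 3^131 ≡ 1 — hits 1, so not a primitive root.
g = 4: 4^131 ≡ 1 — hits 1, so not a primitive root.
g = 5: 5^131 ≡ 262; 5^2 ≡ 25 — none is 1, so 5 is a primitive root.
So 5 is the smallest generator of (Z/263Z)^×.

5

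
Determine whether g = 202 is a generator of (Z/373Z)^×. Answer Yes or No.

Yes

φ(373) = 373 − 1 = 372 = 2^2 · 3 · 31.
An element g generates (Z/373Z)^× iff g^(372/q) ≢ 1 (mod 373) for each prime q ∈ {2, 3, 31}.
202^186 ≡ 372 (mod 373)  [q = 2: ≢ 1 ✓]
202^124 ≡ 88 (mod 373)  [q = 3: ≢ 1 ✓]
202^12 ≡ 41 (mod 373)  [q = 31: ≢ 1 ✓]
Every test exponent gives a nontrivial residue, hence 202 generates the full group.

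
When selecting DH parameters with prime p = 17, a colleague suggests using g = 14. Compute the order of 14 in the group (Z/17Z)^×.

ord(14) | φ(17) = 17 − 1 = 16 = 2^4.
Divisors of 16: 1, 2, 4, 8, 16.
Compute 14^d (mod 17) for the divisors d until we hit 1:
14^1 ≡ 14 (mod 17)
14^2 ≡ 9 (mod 17)
14^4 ≡ 13 (mod 17)
14^8 ≡ 16 (mod 17)
14^16 ≡ 1 (mod 17) ✓
The smallest such exponent is 16, so the order of 14 is 16.

16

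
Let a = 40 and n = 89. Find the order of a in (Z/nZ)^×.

44

Since 40 ∈ (Z/89Z)^×, its order divides φ(89) = 89 − 1 = 88 = 2^3 · 11.
Divisors of 88: 1, 2, 4, 8, 11, 22, 44, 88.
Compute 40^d (mod 89) for the divisors d until we hit 1:
40^1 ≡ 40 (mod 89)
40^2 ≡ 87 (mod 89)
40^4 ≡ 4 (mod 89)
40^8 ≡ 16 (mod 89)
40^11 ≡ 55 (mod 89)
40^22 ≡ 88 (mod 89)
40^44 ≡ 1 (mod 89) ✓
The smallest such exponent is 44, so the order of 40 is 44.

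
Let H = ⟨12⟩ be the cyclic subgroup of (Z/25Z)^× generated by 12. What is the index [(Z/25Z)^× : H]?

1

ord(12) | φ(25) = φ(5^2) = 5·(5−1) = 20 = 2^2 · 5.
Divisors of 20: 1, 2, 4, 5, 10, 20.
Check 12^d mod 25 for each divisor in increasing order:
12^1 ≡ 12 (mod 25)
12^2 ≡ 19 (mod 25)
12^4 ≡ 11 (mod 25)
12^5 ≡ 7 (mod 25)
12^10 ≡ 24 (mod 25)
12^20 ≡ 1 (mod 25) ✓
Thus |⟨12⟩| = ord(12) = 20.
The index is φ(25) / ord(12) = 20 / 20 = 1.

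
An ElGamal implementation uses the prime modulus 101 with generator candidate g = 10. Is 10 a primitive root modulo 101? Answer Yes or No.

No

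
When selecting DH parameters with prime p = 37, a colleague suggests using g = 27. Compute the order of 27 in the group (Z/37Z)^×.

6

By Lagrange's theorem, ord_37(27) divides φ(37) = 37 − 1 = 36 = 2^2 · 3^2.
Divisors of 36: 1, 2, 3, 4, 6, 9, 12, 18, 36.
Compute 27^d (mod 37) for the divisors d until we hit 1:
27^1 ≡ 27 (mod 37)
27^2 ≡ 26 (mod 37)
27^3 ≡ 36 (mod 37)
27^4 ≡ 10 (mod 37)
27^6 ≡ 1 (mod 37) ✓
Hence ord(27) = 6.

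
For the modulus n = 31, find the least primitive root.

3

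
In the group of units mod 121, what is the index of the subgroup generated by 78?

10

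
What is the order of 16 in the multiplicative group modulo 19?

9

Since 16 ∈ (Z/19Z)^×, its order divides φ(19) = 19 − 1 = 18 = 2 · 3^2.
Divisors of 18: 1, 2, 3, 6, 9, 18.
Check 16^d mod 19 for each divisor in increasing order:
16^1 ≡ 16 (mod 19)
16^2 ≡ 9 (mod 19)
16^3 ≡ 11 (mod 19)
16^6 ≡ 7 (mod 19)
16^9 ≡ 1 (mod 19) ✓
Therefore the multiplicative order of 16 modulo 19 is 9.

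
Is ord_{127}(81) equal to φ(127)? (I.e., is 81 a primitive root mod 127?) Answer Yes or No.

No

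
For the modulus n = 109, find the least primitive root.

φ(109) = 109 − 1 = 108 = 2^2 · 3^3.
g is a primitive root iff g^(108/q) ≢ 1 (mod 109) for each prime q ∈ {2, 3}.
g = 2: 2^54 ≡ 108; 2^36 ≡ 1 — hits 1, so not a primitive root.
g = 3: 3^54 ≡ 1 — hits 1, so not a primitive root.
g = 4: 4^54 ≡ 1 — hits 1, so not a primitive root.
g = 5: 5^54 ≡ 1 — hits 1, so not a primitive root.
g = 6: 6^54 ≡ 108; 6^36 ≡ 63 — none is 1, so 6 is a primitive root.
The smallest primitive root modulo 109 is 6.

6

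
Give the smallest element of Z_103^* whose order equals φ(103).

5

φ(103) = 103 − 1 = 102 = 2 · 3 · 17.
Test candidates g = 2, 3, … against the prime factors q ∈ {2, 3, 17} of φ(103): g is a generator iff g^(102/q) ≢ 1 for every such q.
g = 2: 2^51 ≡ 1 — hits 1, so not a primitive root.
g = 3: 3^51 ≡ 102; 3^34 ≡ 1 — hits 1, so not a primitive root.
g = 4: 4^51 ≡ 1 — hits 1, so not a primitive root.
g = 5: 5^51 ≡ 102; 5^34 ≡ 56; 5^6 ≡ 72 — none is 1, so 5 is a primitive root.
So 5 is the smallest generator of (Z/103Z)^×.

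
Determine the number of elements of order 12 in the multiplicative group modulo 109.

4

φ(109) = 109 − 1 = 108 = 2^2 · 3^3.
Since (Z/109Z)^× is cyclic of order 108, the number of elements of order d is φ(d) when d | 108 and 0 otherwise.
12 = 2^2 · 3 divides 108, and φ(12) = 4.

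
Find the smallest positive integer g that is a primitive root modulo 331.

3

φ(331) = 331 − 1 = 330 = 2 · 3 · 5 · 11.
g is a primitive root iff g^(330/q) ≢ 1 (mod 331) for each prime q ∈ {2, 3, 5, 11}.
g = 2: 2^165 ≡ 330; 2^110 ≡ 299; 2^66 ≡ 64; 2^30 ≡ 1 — hits 1, so not a primitive root.
g = 3: 3^165 ≡ 330; 3^110 ≡ 299; 3^66 ≡ 64; 3^30 ≡ 270 — none is 1, so 3 is a primitive root.
Hence the least primitive root of 331 is 3.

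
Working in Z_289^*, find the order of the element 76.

136

Since 76 ∈ (Z/289Z)^×, its order divides φ(289) = φ(17^2) = 17·(17−1) = 272 = 2^4 · 17.
Divisors of 272: 1, 2, 4, 8, 16, 17, 34, 68, 136, 272.
Check 76^d mod 289 for each divisor in increasing order:
76^1 ≡ 76 (mod 289)
76^2 ≡ 285 (mod 289)
76^4 ≡ 16 (mod 289)
76^8 ≡ 256 (mod 289)
76^16 ≡ 222 (mod 289)
76^17 ≡ 110 (mod 289)
76^34 ≡ 251 (mod 289)
76^68 ≡ 288 (mod 289)
76^136 ≡ 1 (mod 289) ✓
The smallest such exponent is 136, so the order of 76 is 136.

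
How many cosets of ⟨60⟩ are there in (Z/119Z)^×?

4

Since 60 ∈ (Z/119Z)^×, its order divides φ(119) = φ(7·17) = (7−1)·(17−1) = 6·16 = 96 = 2^5 · 3.
Divisors of 96: 1, 2, 3, 4, 6, 8, 12, 16, 24, 32, 48, 96.
Check 60^d mod 119 for each divisor in increasing order:
60^1 ≡ 60 (mod 119)
60^2 ≡ 30 (mod 119)
60^3 ≡ 15 (mod 119)
60^4 ≡ 67 (mod 119)
60^6 ≡ 106 (mod 119)
60^8 ≡ 86 (mod 119)
60^12 ≡ 50 (mod 119)
60^16 ≡ 18 (mod 119)
60^24 ≡ 1 (mod 119) ✓
The order of 60 is 24, so the subgroup it generates has 24 elements.
Index = |(Z/119Z)^×| / |⟨60⟩| = 96 / 24 = 4.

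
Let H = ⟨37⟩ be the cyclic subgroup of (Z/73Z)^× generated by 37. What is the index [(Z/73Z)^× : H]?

8

The order of 37 must divide φ(73) = 73 − 1 = 72 = 2^3 · 3^2.
Divisors of 72: 1, 2, 3, 4, 6, 8, 9, 12, 18, 24, 36, 72.
Compute 37^d (mod 73) for the divisors d until we hit 1:
37^1 ≡ 37 (mod 73)
37^2 ≡ 55 (mod 73)
37^3 ≡ 64 (mod 73)
37^4 ≡ 32 (mod 73)
37^6 ≡ 8 (mod 73)
37^8 ≡ 2 (mod 73)
37^9 ≡ 1 (mod 73) ✓
The order of 37 is 9, so the subgroup it generates has 9 elements.
The index is φ(73) / ord(37) = 72 / 9 = 8.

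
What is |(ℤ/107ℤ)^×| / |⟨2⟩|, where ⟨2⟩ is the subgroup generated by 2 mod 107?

1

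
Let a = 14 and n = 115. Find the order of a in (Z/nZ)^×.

22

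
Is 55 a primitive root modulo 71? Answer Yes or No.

φ(71) = 71 − 1 = 70 = 2 · 5 · 7.
It suffices to check that the order of 55 is not a proper divisor of 70: compute 55^(70/q) for q ∈ {2, 5, 7}.
55^35 ≡ 70 (mod 71)  [q = 2: ≢ 1 ✓]
55^14 ≡ 25 (mod 71)  [q = 5: ≢ 1 ✓]
55^10 ≡ 32 (mod 71)  [q = 7: ≢ 1 ✓]
All checks pass, so 55 has order 70 and is a primitive root modulo 71.

Yes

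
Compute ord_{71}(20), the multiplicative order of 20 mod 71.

Since 20 ∈ (Z/71Z)^×, its order divides φ(71) = 71 − 1 = 70 = 2 · 5 · 7.
Divisors of 70: 1, 2, 5, 7, 10, 14, 35, 70.
Evaluate successive powers at the divisors of 70:
20^1 ≡ 20
20^2 ≡ 45
20^5 ≡ 30
20^7 ≡ 1
The smallest such exponent is 7, so the order of 20 is 7.

7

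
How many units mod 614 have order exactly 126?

0

φ(614) = φ(2)·φ(307) = 1·306 = 306 = 2 · 3^2 · 17.
In a cyclic group of order 306, there are φ(d) elements of order d for each divisor d of 306, and zero for non-divisors.
Here 306 is not a multiple of 126, so there are no elements of order 126.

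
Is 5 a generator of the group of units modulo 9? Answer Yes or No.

φ(9) = φ(3^2) = 3·(3−1) = 6 = 2 · 3.
An element g generates (Z/9Z)^× iff g^(6/q) ≢ 1 (mod 9) for each prime q ∈ {2, 3}.
5^3 ≡ 8 (mod 9)  [q = 2: ≢ 1 ✓]
5^2 ≡ 7 (mod 9)  [q = 3: ≢ 1 ✓]
Every test exponent gives a nontrivial residue, hence 5 generates the full group.

Yes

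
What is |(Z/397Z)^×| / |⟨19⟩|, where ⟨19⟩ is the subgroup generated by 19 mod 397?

Since 19 ∈ (Z/397Z)^×, its order divides φ(397) = 397 − 1 = 396 = 2^2 · 3^2 · 11.
Divisors of 396: 1, 2, 3, 4, 6, 9, 11, 12, 18, 22, 33, 36, 44, 66, 99, 132, 198, 396.
Compute 19^d (mod 397) for the divisors d until we hit 1:
19^1 ≡ 19 (mod 397)
19^2 ≡ 361 (mod 397)
19^3 ≡ 110 (mod 397)
19^4 ≡ 105 (mod 397)
19^6 ≡ 190 (mod 397)
19^9 ≡ 256 (mod 397)
19^11 ≡ 312 (mod 397)
19^12 ≡ 370 (mod 397)
19^18 ≡ 31 (mod 397)
19^22 ≡ 79 (mod 397)
19^33 ≡ 34 (mod 397)
19^36 ≡ 167 (mod 397)
19^44 ≡ 286 (mod 397)
19^66 ≡ 362 (mod 397)
19^99 ≡ 1 (mod 397) ✓
So ord_397(19) = 99, hence |⟨19⟩| = 99.
Index = |(Z/397Z)^×| / |⟨19⟩| = 396 / 99 = 4.

4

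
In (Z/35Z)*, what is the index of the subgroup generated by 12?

2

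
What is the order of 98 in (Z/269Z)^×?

268

The order of 98 must divide φ(269) = 269 − 1 = 268 = 2^2 · 67.
Divisors of 268: 1, 2, 4, 67, 134, 268.
Test each divisor d:
98^1 ≡ 98 (mod 269)
98^2 ≡ 189 (mod 269)
98^4 ≡ 213 (mod 269)
98^67 ≡ 82 (mod 269)
98^134 ≡ 268 (mod 269)
98^268 ≡ 1 (mod 269) ✓
So ord_269(98) = 268.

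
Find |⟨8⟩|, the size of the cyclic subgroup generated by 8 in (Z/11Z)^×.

10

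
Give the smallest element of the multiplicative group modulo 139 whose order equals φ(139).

φ(139) = 139 − 1 = 138 = 2 · 3 · 23.
g is a primitive root iff g^(138/q) ≢ 1 (mod 139) for each prime q ∈ {2, 3, 23}.
g = 2: 2^69 ≡ 138; 2^46 ≡ 96; 2^6 ≡ 64 — none is 1, so 2 is a primitive root.
So 2 is the smallest generator of (Z/139Z)^×.

2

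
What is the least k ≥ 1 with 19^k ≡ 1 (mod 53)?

52

Since 19 ∈ (Z/53Z)^×, its order divides φ(53) = 53 − 1 = 52 = 2^2 · 13.
Divisors of 52: 1, 2, 4, 13, 26, 52.
Compute 19^d (mod 53) for the divisors d until we hit 1:
19^1 ≡ 19 (mod 53)
19^2 ≡ 43 (mod 53)
19^4 ≡ 47 (mod 53)
19^13 ≡ 30 (mod 53)
19^26 ≡ 52 (mod 53)
19^52 ≡ 1 (mod 53) ✓
The smallest such exponent is 52, so the order of 19 is 52.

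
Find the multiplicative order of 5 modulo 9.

6

By Lagrange's theorem, ord_9(5) divides φ(9) = φ(3^2) = 3·(3−1) = 6 = 2 · 3.
Divisors of 6: 1, 2, 3, 6.
Check 5^d mod 9 for each divisor in increasing order:
5^1 ≡ 5
5^2 ≡ 7
5^3 ≡ 8
5^6 ≡ 1
The smallest such exponent is 6, so the order of 5 is 6.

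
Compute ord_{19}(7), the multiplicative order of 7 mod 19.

3

Since 7 ∈ (Z/19Z)^×, its order divides φ(19) = 19 − 1 = 18 = 2 · 3^2.
Divisors of 18: 1, 2, 3, 6, 9, 18.
Check 7^d mod 19 for each divisor in increasing order:
7^1 ≡ 7 (mod 19)
7^2 ≡ 11 (mod 19)
7^3 ≡ 1 (mod 19) ✓
So ord_19(7) = 3.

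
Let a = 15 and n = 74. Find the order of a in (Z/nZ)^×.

ord(15) | φ(74) = φ(2)·φ(37) = 1·36 = 36 = 2^2 · 3^2.
Divisors of 36: 1, 2, 3, 4, 6, 9, 12, 18, 36.
Check 15^d mod 74 for each divisor in increasing order:
15^1 ≡ 15
15^2 ≡ 3
15^3 ≡ 45
15^4 ≡ 9
15^6 ≡ 27
15^9 ≡ 31
15^12 ≡ 63
15^18 ≡ 73
15^36 ≡ 1
Therefore the multiplicative order of 15 modulo 74 is 36.

36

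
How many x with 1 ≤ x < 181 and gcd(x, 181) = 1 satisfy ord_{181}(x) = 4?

2

φ(181) = 181 − 1 = 180 = 2^2 · 3^2 · 5.
Since (Z/181Z)^× is cyclic of order 180, the number of elements of order d is φ(d) when d | 180 and 0 otherwise.
4 = 2^2 divides 180, and φ(4) = 2.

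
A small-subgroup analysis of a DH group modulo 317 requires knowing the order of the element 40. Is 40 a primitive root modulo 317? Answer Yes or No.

φ(317) = 317 − 1 = 316 = 2^2 · 79.
It suffices to check that the order of 40 is not a proper divisor of 316: compute 40^(316/q) for q ∈ {2, 79}.
40^158 ≡ 1 (mod 317)  [q = 2: ≡ 1 ✗]
40^4 ≡ 225 (mod 317)  [q = 79: ≢ 1 ✓]
Since 40^158 ≡ 1, the order of 40 divides 158 < 316, so 40 is not a primitive root.

No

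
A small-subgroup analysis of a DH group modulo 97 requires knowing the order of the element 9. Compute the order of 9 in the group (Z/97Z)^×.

24

Since 9 ∈ (Z/97Z)^×, its order divides φ(97) = 97 − 1 = 96 = 2^5 · 3.
Divisors of 96: 1, 2, 3, 4, 6, 8, 12, 16, 24, 32, 48, 96.
Compute 9^d (mod 97) for the divisors d until we hit 1:
9^1 ≡ 9
9^2 ≡ 81
9^3 ≡ 50
9^4 ≡ 62
9^6 ≡ 75
9^8 ≡ 61
9^12 ≡ 96
9^16 ≡ 35
9^24 ≡ 1
Hence ord(9) = 24.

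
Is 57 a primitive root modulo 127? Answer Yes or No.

Yes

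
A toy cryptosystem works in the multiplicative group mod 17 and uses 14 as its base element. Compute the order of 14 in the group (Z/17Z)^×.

16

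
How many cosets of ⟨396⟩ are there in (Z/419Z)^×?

By Lagrange's theorem, ord_419(396) divides φ(419) = 419 − 1 = 418 = 2 · 11 · 19.
Divisors of 418: 1, 2, 11, 19, 22, 38, 209, 418.
Check 396^d mod 419 for each divisor in increasing order:
396^1 ≡ 396
396^2 ≡ 110
396^11 ≡ 284
396^19 ≡ 406
396^22 ≡ 208
396^38 ≡ 169
396^209 ≡ 418
396^418 ≡ 1
So ord_419(396) = 418, hence |⟨396⟩| = 418.
The index is φ(419) / ord(396) = 418 / 418 = 1.

1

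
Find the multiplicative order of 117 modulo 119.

24

By Lagrange's theorem, ord_119(117) divides φ(119) = φ(7·17) = (7−1)·(17−1) = 6·16 = 96 = 2^5 · 3.
Divisors of 96: 1, 2, 3, 4, 6, 8, 12, 16, 24, 32, 48, 96.
Check 117^d mod 119 for each divisor in increasing order:
117^1 ≡ 117 (mod 119)
117^2 ≡ 4 (mod 119)
117^3 ≡ 111 (mod 119)
117^4 ≡ 16 (mod 119)
117^6 ≡ 64 (mod 119)
117^8 ≡ 18 (mod 119)
117^12 ≡ 50 (mod 119)
117^16 ≡ 86 (mod 119)
117^24 ≡ 1 (mod 119) ✓
Hence ord(117) = 24.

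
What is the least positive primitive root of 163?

2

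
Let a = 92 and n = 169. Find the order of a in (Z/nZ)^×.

By Lagrange's theorem, ord_169(92) divides φ(169) = φ(13^2) = 13·(13−1) = 156 = 2^2 · 3 · 13.
Divisors of 156: 1, 2, 3, 4, 6, 12, 13, 26, 39, 52, 78, 156.
Test each divisor d:
92^1 ≡ 92
92^2 ≡ 14
92^3 ≡ 105
92^4 ≡ 27
92^6 ≡ 40
92^12 ≡ 79
92^13 ≡ 1
Therefore the multiplicative order of 92 modulo 169 is 13.

13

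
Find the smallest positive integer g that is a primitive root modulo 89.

φ(89) = 89 − 1 = 88 = 2^3 · 11.
g is a primitive root iff g^(88/q) ≢ 1 (mod 89) for each prime q ∈ {2, 11}.
g = 2: 2^44 ≡ 1 — hits 1, so not a primitive root.
g = 3: 3^44 ≡ 88; 3^8 ≡ 64 — none is 1, so 3 is a primitive root.
The smallest primitive root modulo 89 is 3.

3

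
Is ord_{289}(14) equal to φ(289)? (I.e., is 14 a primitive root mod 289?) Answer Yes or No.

φ(289) = φ(17^2) = 17·(17−1) = 272 = 2^4 · 17.
It suffices to check that the order of 14 is not a proper divisor of 272: compute 14^(272/q) for q ∈ {2, 17}.
14^136 ≡ 288 (mod 289)  [q = 2: ≢ 1 ✓]
14^16 ≡ 273 (mod 289)  [q = 17: ≢ 1 ✓]
Every test exponent gives a nontrivial residue, hence 14 generates the full group.

Yes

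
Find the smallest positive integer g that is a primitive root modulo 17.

φ(17) = 17 − 1 = 16 = 2^4.
g is a primitive root iff g^(16/q) ≢ 1 (mod 17) for each prime q ∈ {2}.
g = 2: 2^8 ≡ 1 — hits 1, so not a primitive root.
g = 3: 3^8 ≡ 16 — none is 1, so 3 is a primitive root.
Hence the least primitive root of 17 is 3.

3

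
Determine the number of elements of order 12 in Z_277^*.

4

φ(277) = 277 − 1 = 276 = 2^2 · 3 · 23.
(Z/277Z)^× is cyclic (|G| = 276); a cyclic group of order m has exactly φ(d) elements of each order d | m, and none otherwise.
12 = 2^2 · 3 divides 276, and φ(12) = 4.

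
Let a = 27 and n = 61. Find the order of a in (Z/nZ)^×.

10

The order of 27 must divide φ(61) = 61 − 1 = 60 = 2^2 · 3 · 5.
Divisors of 60: 1, 2, 3, 4, 5, 6, 10, 12, 15, 20, 30, 60.
Evaluate successive powers at the divisors of 60:
27^1 ≡ 27 (mod 61)
27^2 ≡ 58 (mod 61)
27^3 ≡ 41 (mod 61)
27^4 ≡ 9 (mod 61)
27^5 ≡ 60 (mod 61)
27^6 ≡ 34 (mod 61)
27^10 ≡ 1 (mod 61) ✓
The smallest such exponent is 10, so the order of 27 is 10.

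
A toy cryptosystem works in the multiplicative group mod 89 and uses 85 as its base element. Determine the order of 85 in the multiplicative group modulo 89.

22

The order of 85 must divide φ(89) = 89 − 1 = 88 = 2^3 · 11.
Divisors of 88: 1, 2, 4, 8, 11, 22, 44, 88.
Compute 85^d (mod 89) for the divisors d until we hit 1:
85^1 ≡ 85 (mod 89)
85^2 ≡ 16 (mod 89)
85^4 ≡ 78 (mod 89)
85^8 ≡ 32 (mod 89)
85^11 ≡ 88 (mod 89)
85^22 ≡ 1 (mod 89) ✓
Hence ord(85) = 22.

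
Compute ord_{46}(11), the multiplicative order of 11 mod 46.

22

The order of 11 must divide φ(46) = φ(2)·φ(23) = 1·22 = 22 = 2 · 11.
Divisors of 22: 1, 2, 11, 22.
Evaluate successive powers at the divisors of 22:
11^1 ≡ 11 (mod 46)
11^2 ≡ 29 (mod 46)
11^11 ≡ 45 (mod 46)
11^22 ≡ 1 (mod 46) ✓
Therefore the multiplicative order of 11 modulo 46 is 22.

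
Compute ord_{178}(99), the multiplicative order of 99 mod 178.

Since 99 ∈ (Z/178Z)^×, its order divides φ(178) = φ(2)·φ(89) = 1·88 = 88 = 2^3 · 11.
Divisors of 88: 1, 2, 4, 8, 11, 22, 44, 88.
Check 99^d mod 178 for each divisor in increasing order:
99^1 ≡ 99 (mod 178)
99^2 ≡ 11 (mod 178)
99^4 ≡ 121 (mod 178)
99^8 ≡ 45 (mod 178)
99^11 ≡ 55 (mod 178)
99^22 ≡ 177 (mod 178)
99^44 ≡ 1 (mod 178) ✓
So ord_178(99) = 44.

44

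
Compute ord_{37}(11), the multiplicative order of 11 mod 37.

6

The order of 11 must divide φ(37) = 37 − 1 = 36 = 2^2 · 3^2.
Divisors of 36: 1, 2, 3, 4, 6, 9, 12, 18, 36.
Compute 11^d (mod 37) for the divisors d until we hit 1:
11^1 ≡ 11
11^2 ≡ 10
11^3 ≡ 36
11^4 ≡ 26
11^6 ≡ 1
So ord_37(11) = 6.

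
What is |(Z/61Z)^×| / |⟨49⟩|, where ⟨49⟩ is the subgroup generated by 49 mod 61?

2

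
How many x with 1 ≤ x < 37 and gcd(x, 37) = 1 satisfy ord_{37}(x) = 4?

2

φ(37) = 37 − 1 = 36 = 2^2 · 3^2.
In a cyclic group of order 36, there are φ(d) elements of order d for each divisor d of 36, and zero for non-divisors.
4 = 2^2 divides 36, and φ(4) = 2.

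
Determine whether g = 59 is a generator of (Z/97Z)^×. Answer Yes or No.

φ(97) = 97 − 1 = 96 = 2^5 · 3.
59 is a primitive root mod 97 iff 59^(φ(97)/q) ≢ 1 for every prime q | φ(97), i.e. q ∈ {2, 3}.
59^48 ≡ 96 (mod 97)  [q = 2: ≢ 1 ✓]
59^32 ≡ 35 (mod 97)  [q = 3: ≢ 1 ✓]
None equal 1, so ord_97(59) = 96: 59 is a primitive root.

Yes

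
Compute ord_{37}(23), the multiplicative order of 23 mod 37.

12

ord(23) | φ(37) = 37 − 1 = 36 = 2^2 · 3^2.
Divisors of 36: 1, 2, 3, 4, 6, 9, 12, 18, 36.
Evaluate successive powers at the divisors of 36:
23^1 ≡ 23
23^2 ≡ 11
23^3 ≡ 31
23^4 ≡ 10
23^6 ≡ 36
23^9 ≡ 6
23^12 ≡ 1
Therefore the multiplicative order of 23 modulo 37 is 12.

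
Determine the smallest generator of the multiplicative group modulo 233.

3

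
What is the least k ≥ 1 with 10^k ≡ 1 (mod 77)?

6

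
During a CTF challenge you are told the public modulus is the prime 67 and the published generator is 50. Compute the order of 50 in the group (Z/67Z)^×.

66

ord(50) | φ(67) = 67 − 1 = 66 = 2 · 3 · 11.
Divisors of 66: 1, 2, 3, 6, 11, 22, 33, 66.
Test each divisor d:
50^1 ≡ 50 (mod 67)
50^2 ≡ 21 (mod 67)
50^3 ≡ 45 (mod 67)
50^6 ≡ 15 (mod 67)
50^11 ≡ 38 (mod 67)
50^22 ≡ 37 (mod 67)
50^33 ≡ 66 (mod 67)
50^66 ≡ 1 (mod 67) ✓
Hence ord(50) = 66.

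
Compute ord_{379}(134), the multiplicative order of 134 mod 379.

378

Since 134 ∈ (Z/379Z)^×, its order divides φ(379) = 379 − 1 = 378 = 2 · 3^3 · 7.
Divisors of 378: 1, 2, 3, 6, 7, 9, 14, 18, 21, 27, 42, 54, 63, 126, 189, 378.
Test each divisor d:
134^1 ≡ 134 (mod 379)
134^2 ≡ 143 (mod 379)
134^3 ≡ 212 (mod 379)
134^6 ≡ 222 (mod 379)
134^7 ≡ 186 (mod 379)
134^9 ≡ 68 (mod 379)
134^14 ≡ 107 (mod 379)
134^18 ≡ 76 (mod 379)
134^21 ≡ 194 (mod 379)
134^27 ≡ 241 (mod 379)
134^42 ≡ 115 (mod 379)
134^54 ≡ 94 (mod 379)
134^63 ≡ 328 (mod 379)
134^126 ≡ 327 (mod 379)
134^189 ≡ 378 (mod 379)
134^378 ≡ 1 (mod 379) ✓
The smallest such exponent is 378, so the order of 134 is 378.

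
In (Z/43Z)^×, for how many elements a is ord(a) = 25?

φ(43) = 43 − 1 = 42 = 2 · 3 · 7.
Since (Z/43Z)^× is cyclic of order 42, the number of elements of order d is φ(d) when d | 42 and 0 otherwise.
25 does not divide 42, so no element of (Z/43Z)^× has order 25.

0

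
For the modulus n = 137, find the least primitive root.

3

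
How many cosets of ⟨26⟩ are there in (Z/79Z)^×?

2

Since 26 ∈ (Z/79Z)^×, its order divides φ(79) = 79 − 1 = 78 = 2 · 3 · 13.
Divisors of 78: 1, 2, 3, 6, 13, 26, 39, 78.
Check 26^d mod 79 for each divisor in increasing order:
26^1 ≡ 26 (mod 79)
26^2 ≡ 44 (mod 79)
26^3 ≡ 38 (mod 79)
26^6 ≡ 22 (mod 79)
26^13 ≡ 23 (mod 79)
26^26 ≡ 55 (mod 79)
26^39 ≡ 1 (mod 79) ✓
So ord_79(26) = 39, hence |⟨26⟩| = 39.
Index = |(Z/79Z)^×| / |⟨26⟩| = 78 / 39 = 2.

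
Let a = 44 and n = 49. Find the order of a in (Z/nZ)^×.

21

The order of 44 must divide φ(49) = φ(7^2) = 7·(7−1) = 42 = 2 · 3 · 7.
Divisors of 42: 1, 2, 3, 6, 7, 14, 21, 42.
Test each divisor d:
44^1 ≡ 44 (mod 49)
44^2 ≡ 25 (mod 49)
44^3 ≡ 22 (mod 49)
44^6 ≡ 43 (mod 49)
44^7 ≡ 30 (mod 49)
44^14 ≡ 18 (mod 49)
44^21 ≡ 1 (mod 49) ✓
So ord_49(44) = 21.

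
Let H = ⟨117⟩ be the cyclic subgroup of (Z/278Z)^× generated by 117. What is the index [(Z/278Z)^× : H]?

2

By Lagrange's theorem, ord_278(117) divides φ(278) = φ(2)·φ(139) = 1·138 = 138 = 2 · 3 · 23.
Divisors of 138: 1, 2, 3, 6, 23, 46, 69, 138.
Test each divisor d:
117^1 ≡ 117 (mod 278)
117^2 ≡ 67 (mod 278)
117^3 ≡ 55 (mod 278)
117^6 ≡ 245 (mod 278)
117^23 ≡ 235 (mod 278)
117^46 ≡ 181 (mod 278)
117^69 ≡ 1 (mod 278) ✓
Thus |⟨117⟩| = ord(117) = 69.
Index = |(Z/278Z)^×| / |⟨117⟩| = 138 / 69 = 2.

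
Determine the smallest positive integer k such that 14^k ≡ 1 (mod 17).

By Lagrange's theorem, ord_17(14) divides φ(17) = 17 − 1 = 16 = 2^4.
Divisors of 16: 1, 2, 4, 8, 16.
Test each divisor d:
14^1 ≡ 14 (mod 17)
14^2 ≡ 9 (mod 17)
14^4 ≡ 13 (mod 17)
14^8 ≡ 16 (mod 17)
14^16 ≡ 1 (mod 17) ✓
Hence ord(14) = 16.

16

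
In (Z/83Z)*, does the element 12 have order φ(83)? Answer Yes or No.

No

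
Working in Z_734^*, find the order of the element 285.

ord(285) | φ(734) = φ(2)·φ(367) = 1·366 = 366 = 2 · 3 · 61.
Divisors of 366: 1, 2, 3, 6, 61, 122, 183, 366.
Compute 285^d (mod 734) for the divisors d until we hit 1:
285^1 ≡ 285
285^2 ≡ 485
285^3 ≡ 233
285^6 ≡ 707
285^61 ≡ 451
285^122 ≡ 83
285^183 ≡ 733
285^366 ≡ 1
So ord_734(285) = 366.

366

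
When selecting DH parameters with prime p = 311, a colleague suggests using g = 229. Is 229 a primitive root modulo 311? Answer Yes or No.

φ(311) = 311 − 1 = 310 = 2 · 5 · 31.
Test 229^(310/q) mod 311 for each prime factor q of 310:
229^155 ≡ 1 (mod 311)  [q = 2: ≡ 1 ✗]
229^62 ≡ 52 (mod 311)  [q = 5: ≢ 1 ✓]
229^10 ≡ 105 (mod 311)  [q = 31: ≢ 1 ✓]
Since 229^155 ≡ 1, the order of 229 divides 155 < 310, so 229 is not a primitive root.

No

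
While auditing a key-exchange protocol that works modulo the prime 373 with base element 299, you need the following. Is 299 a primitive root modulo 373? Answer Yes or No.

No

φ(373) = 373 − 1 = 372 = 2^2 · 3 · 31.
Test 299^(372/q) mod 373 for each prime factor q of 372:
299^186 ≡ 372 (mod 373)  [q = 2: ≢ 1 ✓]
299^124 ≡ 1 (mod 373)  [q = 3: ≡ 1 ✗]
299^12 ≡ 41 (mod 373)  [q = 31: ≢ 1 ✓]
299^124 ≡ 1 shows ord(299) | 124, strictly less than φ(373); not a primitive root.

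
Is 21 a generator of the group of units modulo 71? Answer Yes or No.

Yes

φ(71) = 71 − 1 = 70 = 2 · 5 · 7.
Test 21^(70/q) mod 71 for each prime factor q of 70:
21^35 ≡ 70 (mod 71)  [q = 2: ≢ 1 ✓]
21^14 ≡ 5 (mod 71)  [q = 5: ≢ 1 ✓]
21^10 ≡ 30 (mod 71)  [q = 7: ≢ 1 ✓]
All checks pass, so 21 has order 70 and is a primitive root modulo 71.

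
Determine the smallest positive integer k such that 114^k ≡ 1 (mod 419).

19

The order of 114 must divide φ(419) = 419 − 1 = 418 = 2 · 11 · 19.
Divisors of 418: 1, 2, 11, 19, 22, 38, 209, 418.
Compute 114^d (mod 419) for the divisors d until we hit 1:
114^1 ≡ 114 (mod 419)
114^2 ≡ 7 (mod 419)
114^11 ≡ 330 (mod 419)
114^19 ≡ 1 (mod 419) ✓
Hence ord(114) = 19.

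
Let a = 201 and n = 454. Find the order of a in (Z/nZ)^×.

226

By Lagrange's theorem, ord_454(201) divides φ(454) = φ(2)·φ(227) = 1·226 = 226 = 2 · 113.
Divisors of 226: 1, 2, 113, 226.
Test each divisor d:
201^1 ≡ 201 (mod 454)
201^2 ≡ 449 (mod 454)
201^113 ≡ 453 (mod 454)
201^226 ≡ 1 (mod 454) ✓
Hence ord(201) = 226.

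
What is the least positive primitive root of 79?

φ(79) = 79 − 1 = 78 = 2 · 3 · 13.
Test candidates g = 2, 3, … against the prime factors q ∈ {2, 3, 13} of φ(79): g is a generator iff g^(78/q) ≢ 1 for every such q.
g = 2: 2^39 ≡ 1 — hits 1, so not a primitive root.
g = 3: 3^39 ≡ 78; 3^26 ≡ 23; 3^6 ≡ 18 — none is 1, so 3 is a primitive root.
Hence the least primitive root of 79 is 3.

3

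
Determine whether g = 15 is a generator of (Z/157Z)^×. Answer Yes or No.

Yes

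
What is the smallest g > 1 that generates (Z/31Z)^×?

3

φ(31) = 31 − 1 = 30 = 2 · 3 · 5.
Test candidates g = 2, 3, … against the prime factors q ∈ {2, 3, 5} of φ(31): g is a generator iff g^(30/q) ≢ 1 for every such q.
g = 2: 2^15 ≡ 1 — hits 1, so not a primitive root.
g = 3: 3^15 ≡ 30; 3^10 ≡ 25; 3^6 ≡ 16 — none is 1, so 3 is a primitive root.
The smallest primitive root modulo 31 is 3.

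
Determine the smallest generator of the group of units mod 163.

φ(163) = 163 − 1 = 162 = 2 · 3^4.
g is a primitive root iff g^(162/q) ≢ 1 (mod 163) for each prime q ∈ {2, 3}.
g = 2: 2^81 ≡ 162; 2^54 ≡ 104 — none is 1, so 2 is a primitive root.
Hence the least primitive root of 163 is 2.

2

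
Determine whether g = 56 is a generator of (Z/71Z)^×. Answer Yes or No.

φ(71) = 71 − 1 = 70 = 2 · 5 · 7.
An element g generates (Z/71Z)^× iff g^(70/q) ≢ 1 (mod 71) for each prime q ∈ {2, 5, 7}.
56^35 ≡ 70 (mod 71)  [q = 2: ≢ 1 ✓]
56^14 ≡ 25 (mod 71)  [q = 5: ≢ 1 ✓]
56^10 ≡ 48 (mod 71)  [q = 7: ≢ 1 ✓]
Every test exponent gives a nontrivial residue, hence 56 generates the full group.

Yes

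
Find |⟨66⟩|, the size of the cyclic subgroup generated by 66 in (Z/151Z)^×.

Since 66 ∈ (Z/151Z)^×, its order divides φ(151) = 151 − 1 = 150 = 2 · 3 · 5^2.
Divisors of 150: 1, 2, 3, 5, 6, 10, 15, 25, 30, 50, 75, 150.
Check 66^d mod 151 for each divisor in increasing order:
66^1 ≡ 66
66^2 ≡ 128
66^3 ≡ 143
66^5 ≡ 33
66^6 ≡ 64
66^10 ≡ 32
66^15 ≡ 150
66^25 ≡ 119
66^30 ≡ 1
The smallest such exponent is 30, so the order of 66 is 30.

30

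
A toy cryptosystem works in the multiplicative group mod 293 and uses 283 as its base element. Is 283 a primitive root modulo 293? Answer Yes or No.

No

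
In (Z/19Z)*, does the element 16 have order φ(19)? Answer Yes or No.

No

φ(19) = 19 − 1 = 18 = 2 · 3^2.
It suffices to check that the order of 16 is not a proper divisor of 18: compute 16^(18/q) for q ∈ {2, 3}.
16^9 ≡ 1 (mod 19)  [q = 2: ≡ 1 ✗]
16^6 ≡ 7 (mod 19)  [q = 3: ≢ 1 ✓]
16^9 ≡ 1 shows ord(16) | 9, strictly less than φ(19); not a primitive root.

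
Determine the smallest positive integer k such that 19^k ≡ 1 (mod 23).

By Lagrange's theorem, ord_23(19) divides φ(23) = 23 − 1 = 22 = 2 · 11.
Divisors of 22: 1, 2, 11, 22.
Evaluate successive powers at the divisors of 22:
19^1 ≡ 19 (mod 23)
19^2 ≡ 16 (mod 23)
19^11 ≡ 22 (mod 23)
19^22 ≡ 1 (mod 23) ✓
Therefore the multiplicative order of 19 modulo 23 is 22.

22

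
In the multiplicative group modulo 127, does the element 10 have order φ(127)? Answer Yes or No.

φ(127) = 127 − 1 = 126 = 2 · 3^2 · 7.
It suffices to check that the order of 10 is not a proper divisor of 126: compute 10^(126/q) for q ∈ {2, 3, 7}.
10^63 ≡ 126 (mod 127)  [q = 2: ≢ 1 ✓]
10^42 ≡ 1 (mod 127)  [q = 3: ≡ 1 ✗]
10^18 ≡ 8 (mod 127)  [q = 7: ≢ 1 ✓]
10^42 ≡ 1 shows ord(10) | 42, strictly less than φ(127); not a primitive root.

No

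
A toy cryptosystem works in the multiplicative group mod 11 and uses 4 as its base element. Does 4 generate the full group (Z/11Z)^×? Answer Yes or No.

No

φ(11) = 11 − 1 = 10 = 2 · 5.
Test 4^(10/q) mod 11 for each prime factor q of 10:
4^5 ≡ 1 (mod 11)  [q = 2: ≡ 1 ✗]
4^2 ≡ 5 (mod 11)  [q = 5: ≢ 1 ✓]
4^5 ≡ 1 shows ord(4) | 5, strictly less than φ(11); not a primitive root.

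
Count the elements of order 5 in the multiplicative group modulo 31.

4

φ(31) = 31 − 1 = 30 = 2 · 3 · 5.
Since (Z/31Z)^× is cyclic of order 30, the number of elements of order d is φ(d) when d | 30 and 0 otherwise.
5 | 30, and φ(5) = 5 − 1 = 4.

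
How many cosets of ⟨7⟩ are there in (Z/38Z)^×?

Since 7 ∈ (Z/38Z)^×, its order divides φ(38) = φ(2)·φ(19) = 1·18 = 18 = 2 · 3^2.
Divisors of 18: 1, 2, 3, 6, 9, 18.
Test each divisor d:
7^1 ≡ 7 (mod 38)
7^2 ≡ 11 (mod 38)
7^3 ≡ 1 (mod 38) ✓
Thus |⟨7⟩| = ord(7) = 3.
The index is φ(38) / ord(7) = 18 / 3 = 6.

6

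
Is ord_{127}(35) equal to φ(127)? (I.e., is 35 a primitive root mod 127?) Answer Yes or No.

φ(127) = 127 − 1 = 126 = 2 · 3^2 · 7.
35 is a primitive root mod 127 iff 35^(φ(127)/q) ≢ 1 for every prime q | φ(127), i.e. q ∈ {2, 3, 7}.
35^63 ≡ 1 (mod 127)  [q = 2: ≡ 1 ✗]
35^42 ≡ 107 (mod 127)  [q = 3: ≢ 1 ✓]
35^18 ≡ 32 (mod 127)  [q = 7: ≢ 1 ✓]
Since 35^63 ≡ 1, the order of 35 divides 63 < 126, so 35 is not a primitive root.

No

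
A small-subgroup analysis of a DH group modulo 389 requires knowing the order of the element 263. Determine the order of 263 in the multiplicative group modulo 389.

388

By Lagrange's theorem, ord_389(263) divides φ(389) = 389 − 1 = 388 = 2^2 · 97.
Divisors of 388: 1, 2, 4, 97, 194, 388.
Compute 263^d (mod 389) for the divisors d until we hit 1:
263^1 ≡ 263
263^2 ≡ 316
263^4 ≡ 272
263^97 ≡ 115
263^194 ≡ 388
263^388 ≡ 1
Hence ord(263) = 388.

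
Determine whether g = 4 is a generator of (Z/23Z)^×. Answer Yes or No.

No

φ(23) = 23 − 1 = 22 = 2 · 11.
4 is a primitive root mod 23 iff 4^(φ(23)/q) ≢ 1 for every prime q | φ(23), i.e. q ∈ {2, 11}.
4^11 ≡ 1 (mod 23)  [q = 2: ≡ 1 ✗]
4^2 ≡ 16 (mod 23)  [q = 11: ≢ 1 ✓]
Since 4^11 ≡ 1, the order of 4 divides 11 < 22, so 4 is not a primitive root.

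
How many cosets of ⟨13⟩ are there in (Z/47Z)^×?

By Lagrange's theorem, ord_47(13) divides φ(47) = 47 − 1 = 46 = 2 · 23.
Divisors of 46: 1, 2, 23, 46.
Evaluate successive powers at the divisors of 46:
13^1 ≡ 13 (mod 47)
13^2 ≡ 28 (mod 47)
13^23 ≡ 46 (mod 47)
13^46 ≡ 1 (mod 47) ✓
Thus |⟨13⟩| = ord(13) = 46.
The index is φ(47) / ord(13) = 46 / 46 = 1.

1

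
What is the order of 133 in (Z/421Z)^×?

ord(133) | φ(421) = 421 − 1 = 420 = 2^2 · 3 · 5 · 7.
Divisors of 420: 1, 2, 3, 4, 5, 6, 7, 10, 12, 14, 15, 20, 21, 28, 30, 35, 42, 60, 70, 84, 105, 140, 210, 420.
Compute 133^d (mod 421) for the divisors d until we hit 1:
133^1 ≡ 133 (mod 421)
133^2 ≡ 7 (mod 421)
133^3 ≡ 89 (mod 421)
133^4 ≡ 49 (mod 421)
133^5 ≡ 202 (mod 421)
133^6 ≡ 343 (mod 421)
133^7 ≡ 151 (mod 421)
133^10 ≡ 388 (mod 421)
133^12 ≡ 190 (mod 421)
133^14 ≡ 67 (mod 421)
133^15 ≡ 70 (mod 421)
133^20 ≡ 247 (mod 421)
133^21 ≡ 13 (mod 421)
133^28 ≡ 279 (mod 421)
133^30 ≡ 269 (mod 421)
133^35 ≡ 29 (mod 421)
133^42 ≡ 169 (mod 421)
133^60 ≡ 370 (mod 421)
133^70 ≡ 420 (mod 421)
133^84 ≡ 354 (mod 421)
133^105 ≡ 392 (mod 421)
133^140 ≡ 1 (mod 421) ✓
Hence ord(133) = 140.

140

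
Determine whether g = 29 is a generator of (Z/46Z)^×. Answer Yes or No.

φ(46) = φ(2)·φ(23) = 1·22 = 22 = 2 · 11.
An element g generates (Z/46Z)^× iff g^(22/q) ≢ 1 (mod 46) for each prime q ∈ {2, 11}.
29^11 ≡ 1 (mod 46)  [q = 2: ≡ 1 ✗]
29^2 ≡ 13 (mod 46)  [q = 11: ≢ 1 ✓]
The check at q = 2 fails, so 29 generates a proper subgroup.

No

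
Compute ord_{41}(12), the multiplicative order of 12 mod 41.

40

The order of 12 must divide φ(41) = 41 − 1 = 40 = 2^3 · 5.
Divisors of 40: 1, 2, 4, 5, 8, 10, 20, 40.
Check 12^d mod 41 for each divisor in increasing order:
12^1 ≡ 12 (mod 41)
12^2 ≡ 21 (mod 41)
12^4 ≡ 31 (mod 41)
12^5 ≡ 3 (mod 41)
12^8 ≡ 18 (mod 41)
12^10 ≡ 9 (mod 41)
12^20 ≡ 40 (mod 41)
12^40 ≡ 1 (mod 41) ✓
The smallest such exponent is 40, so the order of 12 is 40.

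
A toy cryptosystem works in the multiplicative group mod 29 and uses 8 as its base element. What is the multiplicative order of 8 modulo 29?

28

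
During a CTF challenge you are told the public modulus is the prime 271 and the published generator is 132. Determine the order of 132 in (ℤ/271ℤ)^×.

90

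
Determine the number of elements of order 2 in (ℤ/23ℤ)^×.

1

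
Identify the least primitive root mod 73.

5

φ(73) = 73 − 1 = 72 = 2^3 · 3^2.
g is a primitive root iff g^(72/q) ≢ 1 (mod 73) for each prime q ∈ {2, 3}.
g = 2: 2^36 ≡ 1 — hits 1, so not a primitive root.
g = 3: 3^36 ≡ 1 — hits 1, so not a primitive root.
g = 4: 4^36 ≡ 1 — hits 1, so not a primitive root.
g = 5: 5^36 ≡ 72; 5^24 ≡ 8 — none is 1, so 5 is a primitive root.
Hence the least primitive root of 73 is 5.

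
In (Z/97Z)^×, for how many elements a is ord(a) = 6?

2

φ(97) = 97 − 1 = 96 = 2^5 · 3.
In a cyclic group of order 96, there are φ(d) elements of order d for each divisor d of 96, and zero for non-divisors.
6 = 2 · 3 divides 96, and φ(6) = 2.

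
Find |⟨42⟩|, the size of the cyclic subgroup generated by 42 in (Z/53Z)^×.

13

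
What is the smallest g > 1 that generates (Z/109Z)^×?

6

φ(109) = 109 − 1 = 108 = 2^2 · 3^3.
Test candidates g = 2, 3, … against the prime factors q ∈ {2, 3} of φ(109): g is a generator iff g^(108/q) ≢ 1 for every such q.
g = 2: 2^54 ≡ 108; 2^36 ≡ 1 — hits 1, so not a primitive root.
g = 3: 3^54 ≡ 1 — hits 1, so not a primitive root.
g = 4: 4^54 ≡ 1 — hits 1, so not a primitive root.
g = 5: 5^54 ≡ 1 — hits 1, so not a primitive root.
g = 6: 6^54 ≡ 108; 6^36 ≡ 63 — none is 1, so 6 is a primitive root.
The smallest primitive root modulo 109 is 6.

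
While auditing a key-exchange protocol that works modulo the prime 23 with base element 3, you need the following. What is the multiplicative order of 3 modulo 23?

11

The order of 3 must divide φ(23) = 23 − 1 = 22 = 2 · 11.
Divisors of 22: 1, 2, 11, 22.
Evaluate successive powers at the divisors of 22:
3^1 ≡ 3
3^2 ≡ 9
3^11 ≡ 1
The smallest such exponent is 11, so the order of 3 is 11.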